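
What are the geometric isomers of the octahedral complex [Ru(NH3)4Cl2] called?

In an octahedral complex each vertex has one trans partner and four cis neighbours.
There are 2 geometric isomers: Cl trans; Cl cis.

cis and trans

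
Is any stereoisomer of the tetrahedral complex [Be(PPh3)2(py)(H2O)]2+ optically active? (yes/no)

In a tetrahedral complex all four positions are equivalent and every pair of ligands is adjacent — there is no cis/trans distinction.
Only one geometric arrangement is possible.

no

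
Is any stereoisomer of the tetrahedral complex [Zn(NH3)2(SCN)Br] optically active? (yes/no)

In a tetrahedral complex all four positions are equivalent and every pair of ligands is adjacent — there is no cis/trans distinction.
Only one geometric arrangement is possible.

no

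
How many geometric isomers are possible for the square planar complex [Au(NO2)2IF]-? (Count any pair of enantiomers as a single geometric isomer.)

A square has two trans pairs of vertices; adjacent vertices are cis.
Systematic placement gives 2 geometric isomers: NO2 cis; NO2 trans.

2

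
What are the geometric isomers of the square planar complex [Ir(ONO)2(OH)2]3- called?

In a square planar complex each vertex has one trans partner and two cis neighbours.
There are 2 geometric isomers: ONO cis; ONO trans.

cis and trans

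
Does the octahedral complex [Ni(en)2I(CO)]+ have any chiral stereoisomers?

yes

In an octahedral complex each vertex has one trans partner and four cis neighbours.
Each en is bidentate and must span two cis positions.
Working through the distinct placements yields 2 geometric isomers: I and CO mutually trans; I and CO mutually cis (chiral).
One of these lacks any improper symmetry element and so occurs as an enantiomeric pair, giving 2 + 1 = 3 stereoisomers in total.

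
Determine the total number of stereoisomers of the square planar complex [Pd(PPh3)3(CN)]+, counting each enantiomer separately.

1

Only one geometric arrangement is possible.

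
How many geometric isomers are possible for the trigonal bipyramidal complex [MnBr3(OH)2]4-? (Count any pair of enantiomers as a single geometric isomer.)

Systematic placement gives 3 geometric isomers: OH both equatorial; OH one axial, one equatorial; OH both axial.

3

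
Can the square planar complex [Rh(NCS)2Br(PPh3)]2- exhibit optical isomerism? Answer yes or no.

no

A square has two trans pairs of vertices; adjacent vertices are cis.
There are 2 geometric isomers: NCS cis; NCS trans.
Each arrangement has an internal mirror plane or centre of symmetry, so none is chiral.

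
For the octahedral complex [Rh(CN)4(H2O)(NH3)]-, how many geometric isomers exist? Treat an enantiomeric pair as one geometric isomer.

The six octahedral sites form three mutually perpendicular trans pairs.
There are 2 geometric isomers: H2O and NH3 mutually trans; H2O and NH3 mutually cis.

2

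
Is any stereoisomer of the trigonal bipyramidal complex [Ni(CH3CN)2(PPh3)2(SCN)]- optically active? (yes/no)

A trigonal bipyramid has two axial and three equatorial sites, which are chemically inequivalent.
Exhaustive case analysis gives 5 geometric isomers.
One of these lacks any improper symmetry element and so occurs as an enantiomeric pair, giving 5 + 1 = 6 stereoisomers in total.

yes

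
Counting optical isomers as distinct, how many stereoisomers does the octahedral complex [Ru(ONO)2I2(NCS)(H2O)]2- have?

8

In an octahedral complex each vertex has one trans partner and four cis neighbours.
Systematic placement gives 6 geometric isomers: ONO trans, I cis; ONO cis, I cis (3 arrangements, 2 chiral); ONO trans, I trans; ONO cis, I trans.
Of these, 2 lack any improper symmetry element and so occur as enantiomeric pairs, giving 6 + 2 = 8 stereoisomers in total.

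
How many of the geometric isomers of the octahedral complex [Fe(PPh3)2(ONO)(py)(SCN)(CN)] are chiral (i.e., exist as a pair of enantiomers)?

6

In an octahedral complex each vertex has one trans partner and four cis neighbours.
Exhaustive case analysis gives 9 geometric isomers.
Of these, 6 lack any improper symmetry element and so occur as enantiomeric pairs, giving 9 + 6 = 15 stereoisomers in total.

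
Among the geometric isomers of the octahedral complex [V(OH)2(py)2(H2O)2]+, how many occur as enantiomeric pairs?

1

An octahedron has six vertices in three trans pairs; every non-trans pair is cis.
Systematic placement gives 5 geometric isomers: OH trans, py trans, H2O trans; OH cis, py cis, H2O trans; OH cis, py trans, H2O cis; OH cis, py cis, H2O cis (chiral); OH trans, py cis, H2O cis.
One of these lacks any improper symmetry element and so occurs as an enantiomeric pair, giving 5 + 1 = 6 stereoisomers in total.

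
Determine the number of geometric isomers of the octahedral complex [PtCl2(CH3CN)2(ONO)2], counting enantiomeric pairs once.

In an octahedral complex each vertex has one trans partner and four cis neighbours.
Working through the distinct placements yields 5 geometric isomers: Cl trans, CH3CN trans, ONO trans; Cl cis, CH3CN trans, ONO cis; Cl cis, CH3CN cis, ONO trans; Cl cis, CH3CN cis, ONO cis (chiral); Cl trans, CH3CN cis, ONO cis.

5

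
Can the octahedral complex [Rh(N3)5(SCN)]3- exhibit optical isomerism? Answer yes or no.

In an octahedral complex each vertex has one trans partner and four cis neighbours.
Only one geometric arrangement is possible.

no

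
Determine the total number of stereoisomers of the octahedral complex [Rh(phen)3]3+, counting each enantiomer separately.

2

Each phen is bidentate and must span two cis positions.
Only one geometric arrangement is possible; it has no improper symmetry element, so it exists as a pair of enantiomers (2 stereoisomers).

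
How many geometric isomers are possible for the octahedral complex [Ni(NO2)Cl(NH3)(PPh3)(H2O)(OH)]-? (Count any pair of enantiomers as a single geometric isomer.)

Exhaustive case analysis gives 15 geometric isomers.

15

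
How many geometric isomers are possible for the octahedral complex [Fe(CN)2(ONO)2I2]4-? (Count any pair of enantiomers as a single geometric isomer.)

5

In an octahedral complex each vertex has one trans partner and four cis neighbours.
Systematic placement gives 5 geometric isomers: CN trans, ONO trans, I trans; CN trans, ONO cis, I cis; CN cis, ONO trans, I cis; CN cis, ONO cis, I cis (chiral); CN cis, ONO cis, I trans.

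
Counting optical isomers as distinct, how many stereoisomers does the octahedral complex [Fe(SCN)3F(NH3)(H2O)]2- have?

5

The distinct arrangements are (4 in all): SCN mer (3 arrangements); SCN fac (chiral).
One of these lacks any improper symmetry element and so occurs as an enantiomeric pair, giving 4 + 1 = 5 stereoisomers in total.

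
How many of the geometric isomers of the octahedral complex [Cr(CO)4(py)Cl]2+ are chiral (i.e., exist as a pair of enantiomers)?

In an octahedral complex each vertex has one trans partner and four cis neighbours.
The distinct arrangements are (2 in all): py and Cl mutually trans; py and Cl mutually cis.
Each arrangement has an internal mirror plane or centre of symmetry, so none is chiral.

0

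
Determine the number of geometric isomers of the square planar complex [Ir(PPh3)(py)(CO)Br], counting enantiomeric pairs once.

A square has two trans pairs of vertices; adjacent vertices are cis.
The distinct arrangements are (3 in all): (Br/PPh3 trans, CO/py trans); (Br/py trans, CO/PPh3 trans); (Br/CO trans, PPh3/py trans).

3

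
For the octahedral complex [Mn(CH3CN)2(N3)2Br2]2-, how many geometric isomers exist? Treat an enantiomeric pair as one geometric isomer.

The six octahedral sites form three mutually perpendicular trans pairs.
The distinct arrangements are (5 in all): CH3CN trans, N3 trans, Br trans; CH3CN cis, N3 cis, Br trans; CH3CN cis, N3 trans, Br cis; CH3CN cis, N3 cis, Br cis (chiral); CH3CN trans, N3 cis, Br cis.

5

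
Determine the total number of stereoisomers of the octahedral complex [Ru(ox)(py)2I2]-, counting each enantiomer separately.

4

An octahedron has six vertices in three trans pairs; every non-trans pair is cis.
Each ox is bidentate and must span two cis positions.
Working through the distinct placements yields 3 geometric isomers: py cis, I trans; py trans, I cis; py cis, I cis (chiral).
One of these lacks any improper symmetry element and so occurs as an enantiomeric pair, giving 3 + 1 = 4 stereoisomers in total.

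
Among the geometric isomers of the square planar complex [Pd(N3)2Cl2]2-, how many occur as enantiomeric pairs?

0

The distinct arrangements are (2 in all): N3 cis; N3 trans.
Each arrangement has an internal mirror plane or centre of symmetry, so none is chiral.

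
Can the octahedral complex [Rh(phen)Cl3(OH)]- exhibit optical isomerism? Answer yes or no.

no

Each phen is bidentate and must span two cis positions.
Working through the distinct placements yields 2 geometric isomers: Cl mer; Cl fac.
Each arrangement has an internal mirror plane or centre of symmetry, so none is chiral.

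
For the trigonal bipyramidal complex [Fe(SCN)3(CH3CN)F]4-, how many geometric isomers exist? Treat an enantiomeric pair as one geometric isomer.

4

There are 4 geometric isomers: CH3CN axial, F axial; CH3CN axial, F equatorial; CH3CN equatorial, F axial; CH3CN equatorial, F equatorial.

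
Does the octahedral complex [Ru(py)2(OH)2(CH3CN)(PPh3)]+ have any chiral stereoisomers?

In an octahedral complex each vertex has one trans partner and four cis neighbours.
Working through the distinct placements yields 6 geometric isomers: py trans, OH cis; py cis, OH cis (3 arrangements, 2 chiral); py trans, OH trans; py cis, OH trans.
Of these, 2 lack any improper symmetry element and so occur as enantiomeric pairs, giving 6 + 2 = 8 stereoisomers in total.

yes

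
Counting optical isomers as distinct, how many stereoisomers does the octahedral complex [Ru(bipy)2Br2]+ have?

In an octahedral complex each vertex has one trans partner and four cis neighbours.
Each bipy is bidentate and must span two cis positions.
Working through the distinct placements yields 2 geometric isomers: Br trans; Br cis (chiral).
One of these lacks any improper symmetry element and so occurs as an enantiomeric pair, giving 2 + 1 = 3 stereoisomers in total.

3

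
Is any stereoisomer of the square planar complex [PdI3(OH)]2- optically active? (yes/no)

A square has two trans pairs of vertices; adjacent vertices are cis.
Only one geometric arrangement is possible.

no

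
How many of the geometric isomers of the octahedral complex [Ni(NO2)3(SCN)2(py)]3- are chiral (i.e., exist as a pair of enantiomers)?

0

An octahedron has six vertices in three trans pairs; every non-trans pair is cis.
Systematic placement gives 3 geometric isomers: NO2 mer, SCN cis; NO2 mer, SCN trans; NO2 fac, SCN cis.
Each arrangement has an internal mirror plane or centre of symmetry, so none is chiral.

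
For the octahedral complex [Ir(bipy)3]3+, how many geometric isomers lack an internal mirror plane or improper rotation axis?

1

An octahedron has six vertices in three trans pairs; every non-trans pair is cis.
Each bipy is bidentate and must span two cis positions.
Only one geometric arrangement is possible; it has no improper symmetry element, so it exists as a pair of enantiomers (2 stereoisomers).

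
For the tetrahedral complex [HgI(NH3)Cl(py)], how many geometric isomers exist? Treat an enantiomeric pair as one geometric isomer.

1

In a tetrahedral complex all four positions are equivalent and every pair of ligands is adjacent — there is no cis/trans distinction.
Only one geometric arrangement is possible; it has no improper symmetry element, so it exists as a pair of enantiomers (2 stereoisomers).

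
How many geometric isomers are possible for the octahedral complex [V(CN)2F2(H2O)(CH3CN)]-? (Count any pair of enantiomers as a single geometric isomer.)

In an octahedral complex each vertex has one trans partner and four cis neighbours.
Systematic placement gives 6 geometric isomers: CN cis, F cis (3 arrangements, 2 chiral); CN cis, F trans; CN trans, F cis; CN trans, F trans.

6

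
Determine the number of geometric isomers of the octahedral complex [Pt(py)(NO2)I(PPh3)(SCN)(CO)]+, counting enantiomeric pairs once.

The six octahedral sites form three mutually perpendicular trans pairs.
Placing the ligands in turn and identifying arrangements related by rotation or reflection leaves 15 distinct geometric isomers.

15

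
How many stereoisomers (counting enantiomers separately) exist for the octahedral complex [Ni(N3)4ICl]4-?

An octahedron has six vertices in three trans pairs; every non-trans pair is cis.
Working through the distinct placements yields 2 geometric isomers: I and Cl mutually trans; I and Cl mutually cis.
Each arrangement has an internal mirror plane or centre of symmetry, so none is chiral.

2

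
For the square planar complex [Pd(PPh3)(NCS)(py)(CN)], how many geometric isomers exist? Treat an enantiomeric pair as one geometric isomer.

3

In a square planar complex each vertex has one trans partner and two cis neighbours.
The distinct arrangements are (3 in all): (CN/PPh3 trans, NCS/py trans); (CN/py trans, NCS/PPh3 trans); (CN/NCS trans, PPh3/py trans).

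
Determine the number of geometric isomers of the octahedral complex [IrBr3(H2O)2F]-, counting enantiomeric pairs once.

3

The six octahedral sites form three mutually perpendicular trans pairs.
Systematic placement gives 3 geometric isomers: Br mer, H2O trans; Br mer, H2O cis; Br fac, H2O cis.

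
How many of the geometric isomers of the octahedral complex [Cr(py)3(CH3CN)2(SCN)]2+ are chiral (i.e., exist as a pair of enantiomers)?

An octahedron has six vertices in three trans pairs; every non-trans pair is cis.
The distinct arrangements are (3 in all): py mer, CH3CN trans; py mer, CH3CN cis; py fac, CH3CN cis.
Each arrangement has an internal mirror plane or centre of symmetry, so none is chiral.

0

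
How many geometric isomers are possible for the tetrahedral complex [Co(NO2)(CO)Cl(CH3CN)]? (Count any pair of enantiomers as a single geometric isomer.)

1

All four vertices of a tetrahedron are equivalent and mutually adjacent, so cis/trans isomerism cannot arise.
Only one geometric arrangement is possible; it has no improper symmetry element, so it exists as a pair of enantiomers (2 stereoisomers).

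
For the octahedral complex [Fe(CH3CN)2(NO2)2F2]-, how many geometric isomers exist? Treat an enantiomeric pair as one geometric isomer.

5

In an octahedral complex each vertex has one trans partner and four cis neighbours.
Working through the distinct placements yields 5 geometric isomers: CH3CN trans, NO2 trans, F trans; CH3CN trans, NO2 cis, F cis; CH3CN cis, NO2 trans, F cis; CH3CN cis, NO2 cis, F cis (chiral); CH3CN cis, NO2 cis, F trans.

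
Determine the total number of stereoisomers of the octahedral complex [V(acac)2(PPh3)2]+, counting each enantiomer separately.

In an octahedral complex each vertex has one trans partner and four cis neighbours.
Each acac is bidentate and must span two cis positions.
Systematic placement gives 2 geometric isomers: PPh3 trans; PPh3 cis (chiral).
One of these lacks any improper symmetry element and so occurs as an enantiomeric pair, giving 2 + 1 = 3 stereoisomers in total.

3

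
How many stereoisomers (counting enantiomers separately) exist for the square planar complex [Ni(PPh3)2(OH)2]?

A square has two trans pairs of vertices; adjacent vertices are cis.
Systematic placement gives 2 geometric isomers: PPh3 cis; PPh3 trans.
Each arrangement has an internal mirror plane or centre of symmetry, so none is chiral.

2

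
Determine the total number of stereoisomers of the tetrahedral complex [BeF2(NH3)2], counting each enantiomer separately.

Only one geometric arrangement is possible.

1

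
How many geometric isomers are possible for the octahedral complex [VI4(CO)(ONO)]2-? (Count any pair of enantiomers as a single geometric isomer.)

The six octahedral sites form three mutually perpendicular trans pairs.
Working through the distinct placements yields 2 geometric isomers: CO and ONO mutually cis; CO and ONO mutually trans.

2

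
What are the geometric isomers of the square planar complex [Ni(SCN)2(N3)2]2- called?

cis and trans

In a square planar complex each vertex has one trans partner and two cis neighbours.
Systematic placement gives 2 geometric isomers: SCN cis; SCN trans.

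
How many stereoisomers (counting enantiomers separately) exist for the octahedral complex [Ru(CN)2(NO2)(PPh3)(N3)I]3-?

15

In an octahedral complex each vertex has one trans partner and four cis neighbours.
Systematic enumeration (placing each ligand type in turn and discarding arrangements equivalent by rotation or reflection) gives 9 geometric isomers.
Of these, 6 lack any improper symmetry element and so occur as enantiomeric pairs, giving 9 + 6 = 15 stereoisomers in total.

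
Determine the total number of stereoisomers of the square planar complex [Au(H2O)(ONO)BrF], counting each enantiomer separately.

In a square planar complex each vertex has one trans partner and two cis neighbours.
Systematic placement gives 3 geometric isomers: (Br/H2O trans, F/ONO trans); (Br/ONO trans, F/H2O trans); (Br/F trans, H2O/ONO trans).
Each arrangement has an internal mirror plane or centre of symmetry, so none is chiral.

3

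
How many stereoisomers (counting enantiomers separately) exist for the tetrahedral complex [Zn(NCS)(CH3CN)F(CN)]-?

In a tetrahedral complex all four positions are equivalent and every pair of ligands is adjacent — there is no cis/trans distinction.
Only one geometric arrangement is possible; it has no improper symmetry element, so it exists as a pair of enantiomers (2 stereoisomers).

2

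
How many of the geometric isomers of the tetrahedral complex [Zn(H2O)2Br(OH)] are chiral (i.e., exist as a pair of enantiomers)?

0

In a tetrahedral complex all four positions are equivalent and every pair of ligands is adjacent — there is no cis/trans distinction.
Only one geometric arrangement is possible.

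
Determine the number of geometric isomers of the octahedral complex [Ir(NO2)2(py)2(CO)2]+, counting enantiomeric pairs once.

The six octahedral sites form three mutually perpendicular trans pairs.
Systematic placement gives 5 geometric isomers: NO2 trans, py trans, CO trans; NO2 cis, py cis, CO trans; NO2 cis, py trans, CO cis; NO2 cis, py cis, CO cis (chiral); NO2 trans, py cis, CO cis.

5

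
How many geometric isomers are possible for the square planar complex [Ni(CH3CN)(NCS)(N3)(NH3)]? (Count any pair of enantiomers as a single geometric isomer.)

A square has two trans pairs of vertices; adjacent vertices are cis.
Working through the distinct placements yields 3 geometric isomers: (CH3CN/NCS trans, N3/NH3 trans); (CH3CN/NH3 trans, N3/NCS trans); (CH3CN/N3 trans, NCS/NH3 trans).

3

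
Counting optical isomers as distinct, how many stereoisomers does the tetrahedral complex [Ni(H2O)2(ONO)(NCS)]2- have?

1

All four vertices of a tetrahedron are equivalent and mutually adjacent, so cis/trans isomerism cannot arise.
Only one geometric arrangement is possible.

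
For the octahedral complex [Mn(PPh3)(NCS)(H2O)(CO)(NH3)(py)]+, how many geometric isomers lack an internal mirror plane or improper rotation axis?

Systematic enumeration (placing each ligand type in turn and discarding arrangements equivalent by rotation or reflection) gives 15 geometric isomers.
Of these, 15 lack any improper symmetry element and so occur as enantiomeric pairs, giving 15 + 15 = 30 stereoisomers in total.

15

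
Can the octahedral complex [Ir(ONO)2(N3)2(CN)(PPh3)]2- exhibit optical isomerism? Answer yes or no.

An octahedron has six vertices in three trans pairs; every non-trans pair is cis.
Working through the distinct placements yields 6 geometric isomers: ONO cis, N3 cis (3 arrangements, 2 chiral); ONO trans, N3 cis; ONO cis, N3 trans; ONO trans, N3 trans.
Of these, 2 lack any improper symmetry element and so occur as enantiomeric pairs, giving 6 + 2 = 8 stereoisomers in total.

yes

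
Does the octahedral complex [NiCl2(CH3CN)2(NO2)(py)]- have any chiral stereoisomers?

yes

The six octahedral sites form three mutually perpendicular trans pairs.
The distinct arrangements are (6 in all): Cl trans, CH3CN trans; Cl cis, CH3CN trans; Cl cis, CH3CN cis (3 arrangements, 2 chiral); Cl trans, CH3CN cis.
Of these, 2 lack any improper symmetry element and so occur as enantiomeric pairs, giving 6 + 2 = 8 stereoisomers in total.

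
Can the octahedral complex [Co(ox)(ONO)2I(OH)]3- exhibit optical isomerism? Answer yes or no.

yes

In an octahedral complex each vertex has one trans partner and four cis neighbours.
Each ox is bidentate and must span two cis positions.
Working through the distinct placements yields 4 geometric isomers: ONO cis (3 arrangements, 2 chiral); ONO trans.
Of these, 2 lack any improper symmetry element and so occur as enantiomeric pairs, giving 4 + 2 = 6 stereoisomers in total.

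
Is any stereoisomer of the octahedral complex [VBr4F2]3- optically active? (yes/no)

The six octahedral sites form three mutually perpendicular trans pairs.
Working through the distinct placements yields 2 geometric isomers: F trans; F cis.
Each arrangement has an internal mirror plane or centre of symmetry, so none is chiral.

no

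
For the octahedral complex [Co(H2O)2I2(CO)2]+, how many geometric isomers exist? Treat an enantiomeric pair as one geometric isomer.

The distinct arrangements are (5 in all): H2O trans, I trans, CO trans; H2O cis, I cis, CO trans; H2O cis, I trans, CO cis; H2O cis, I cis, CO cis (chiral); H2O trans, I cis, CO cis.

5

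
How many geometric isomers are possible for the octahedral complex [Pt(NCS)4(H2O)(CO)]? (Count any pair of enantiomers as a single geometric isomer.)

2

The six octahedral sites form three mutually perpendicular trans pairs.
Systematic placement gives 2 geometric isomers: H2O and CO mutually trans; H2O and CO mutually cis.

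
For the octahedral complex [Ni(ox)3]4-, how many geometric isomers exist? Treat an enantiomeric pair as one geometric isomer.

1

An octahedron has six vertices in three trans pairs; every non-trans pair is cis.
Each ox is bidentate and must span two cis positions.
Only one geometric arrangement is possible; it has no improper symmetry element, so it exists as a pair of enantiomers (2 stereoisomers).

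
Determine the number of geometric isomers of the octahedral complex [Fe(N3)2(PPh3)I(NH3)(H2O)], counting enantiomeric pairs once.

9

Systematic enumeration (placing each ligand type in turn and discarding arrangements equivalent by rotation or reflection) gives 9 geometric isomers.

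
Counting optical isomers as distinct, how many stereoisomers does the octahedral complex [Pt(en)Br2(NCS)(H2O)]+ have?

An octahedron has six vertices in three trans pairs; every non-trans pair is cis.
Each en is bidentate and must span two cis positions.
Systematic placement gives 4 geometric isomers: Br trans; Br cis (3 arrangements, 2 chiral).
Of these, 2 lack any improper symmetry element and so occur as enantiomeric pairs, giving 4 + 2 = 6 stereoisomers in total.

6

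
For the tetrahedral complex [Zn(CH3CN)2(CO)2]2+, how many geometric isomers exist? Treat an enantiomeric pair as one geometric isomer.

All four vertices of a tetrahedron are equivalent and mutually adjacent, so cis/trans isomerism cannot arise.
Only one geometric arrangement is possible.

1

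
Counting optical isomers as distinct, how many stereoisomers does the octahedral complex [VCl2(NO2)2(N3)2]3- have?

There are 5 geometric isomers: Cl trans, NO2 trans, N3 trans; Cl trans, NO2 cis, N3 cis; Cl cis, NO2 trans, N3 cis; Cl cis, NO2 cis, N3 cis (chiral); Cl cis, NO2 cis, N3 trans.
One of these lacks any improper symmetry element and so occurs as an enantiomeric pair, giving 5 + 1 = 6 stereoisomers in total.

6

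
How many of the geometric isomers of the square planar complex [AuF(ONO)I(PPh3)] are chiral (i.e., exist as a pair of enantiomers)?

0

In a square planar complex each vertex has one trans partner and two cis neighbours.
Working through the distinct placements yields 3 geometric isomers: (F/ONO trans, I/PPh3 trans); (F/PPh3 trans, I/ONO trans); (F/I trans, ONO/PPh3 trans).
Each arrangement has an internal mirror plane or centre of symmetry, so none is chiral.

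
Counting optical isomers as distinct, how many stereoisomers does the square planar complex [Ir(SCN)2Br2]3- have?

A square has two trans pairs of vertices; adjacent vertices are cis.
The distinct arrangements are (2 in all): SCN cis; SCN trans.
Each arrangement has an internal mirror plane or centre of symmetry, so none is chiral.

2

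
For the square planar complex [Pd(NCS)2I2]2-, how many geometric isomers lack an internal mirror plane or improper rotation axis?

0

In a square planar complex each vertex has one trans partner and two cis neighbours.
Working through the distinct placements yields 2 geometric isomers: NCS cis; NCS trans.
Each arrangement has an internal mirror plane or centre of symmetry, so none is chiral.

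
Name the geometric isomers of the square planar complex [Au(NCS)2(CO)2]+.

In a square planar complex each vertex has one trans partner and two cis neighbours.
There are 2 geometric isomers: NCS cis; NCS trans.

cis and trans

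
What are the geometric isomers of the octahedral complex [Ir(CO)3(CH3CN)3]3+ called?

An octahedron has six vertices in three trans pairs; every non-trans pair is cis.
Working through the distinct placements yields 2 geometric isomers: CO mer; CO fac.

fac and mer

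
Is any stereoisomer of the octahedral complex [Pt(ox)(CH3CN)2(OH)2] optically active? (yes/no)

An octahedron has six vertices in three trans pairs; every non-trans pair is cis.
Each ox is bidentate and must span two cis positions.
The distinct arrangements are (3 in all): CH3CN trans, OH cis; CH3CN cis, OH cis (chiral); CH3CN cis, OH trans.
One of these lacks any improper symmetry element and so occurs as an enantiomeric pair, giving 3 + 1 = 4 stereoisomers in total.

yes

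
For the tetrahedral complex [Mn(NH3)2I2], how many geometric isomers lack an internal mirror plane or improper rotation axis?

0

Only one geometric arrangement is possible.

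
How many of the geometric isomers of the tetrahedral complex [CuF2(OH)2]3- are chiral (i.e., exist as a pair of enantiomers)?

0

All four vertices of a tetrahedron are equivalent and mutually adjacent, so cis/trans isomerism cannot arise.
Only one geometric arrangement is possible.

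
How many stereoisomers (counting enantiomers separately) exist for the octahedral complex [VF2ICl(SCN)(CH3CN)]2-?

An octahedron has six vertices in three trans pairs; every non-trans pair is cis.
Exhaustive case analysis gives 9 geometric isomers.
Of these, 6 lack any improper symmetry element and so occur as enantiomeric pairs, giving 9 + 6 = 15 stereoisomers in total.

15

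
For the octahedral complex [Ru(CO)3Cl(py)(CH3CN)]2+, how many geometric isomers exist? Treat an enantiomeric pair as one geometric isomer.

4

An octahedron has six vertices in three trans pairs; every non-trans pair is cis.
There are 4 geometric isomers: CO mer (3 arrangements); CO fac (chiral).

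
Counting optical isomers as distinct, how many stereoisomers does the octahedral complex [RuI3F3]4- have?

2

The distinct arrangements are (2 in all): I mer; I fac.
Each arrangement has an internal mirror plane or centre of symmetry, so none is chiral.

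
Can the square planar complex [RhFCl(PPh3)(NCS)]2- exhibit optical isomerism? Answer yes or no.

In a square planar complex each vertex has one trans partner and two cis neighbours.
There are 3 geometric isomers: (Cl/NCS trans, F/PPh3 trans); (Cl/PPh3 trans, F/NCS trans); (Cl/F trans, NCS/PPh3 trans).
Each arrangement has an internal mirror plane or centre of symmetry, so none is chiral.

no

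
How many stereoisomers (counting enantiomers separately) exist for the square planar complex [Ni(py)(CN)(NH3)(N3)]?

3

In a square planar complex each vertex has one trans partner and two cis neighbours.
The distinct arrangements are (3 in all): (CN/NH3 trans, N3/py trans); (CN/py trans, N3/NH3 trans); (CN/N3 trans, NH3/py trans).
Each arrangement has an internal mirror plane or centre of symmetry, so none is chiral.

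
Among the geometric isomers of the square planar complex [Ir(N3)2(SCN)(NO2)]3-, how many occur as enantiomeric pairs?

0

There are 2 geometric isomers: N3 cis; N3 trans.
Each arrangement has an internal mirror plane or centre of symmetry, so none is chiral.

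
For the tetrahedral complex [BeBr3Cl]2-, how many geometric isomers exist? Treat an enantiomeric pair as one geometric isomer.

1

Only one geometric arrangement is possible.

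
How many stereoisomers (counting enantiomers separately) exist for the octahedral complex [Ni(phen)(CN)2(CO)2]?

4

An octahedron has six vertices in three trans pairs; every non-trans pair is cis.
Each phen is bidentate and must span two cis positions.
Systematic placement gives 3 geometric isomers: CN trans, CO cis; CN cis, CO cis (chiral); CN cis, CO trans.
One of these lacks any improper symmetry element and so occurs as an enantiomeric pair, giving 3 + 1 = 4 stereoisomers in total.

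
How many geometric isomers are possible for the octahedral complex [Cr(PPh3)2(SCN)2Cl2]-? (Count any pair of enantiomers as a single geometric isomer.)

5

An octahedron has six vertices in three trans pairs; every non-trans pair is cis.
There are 5 geometric isomers: PPh3 trans, SCN trans, Cl trans; PPh3 cis, SCN cis, Cl trans; PPh3 cis, SCN trans, Cl cis; PPh3 cis, SCN cis, Cl cis (chiral); PPh3 trans, SCN cis, Cl cis.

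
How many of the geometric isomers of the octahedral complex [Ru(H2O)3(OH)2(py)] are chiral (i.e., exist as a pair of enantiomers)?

0

In an octahedral complex each vertex has one trans partner and four cis neighbours.
There are 3 geometric isomers: H2O mer, OH cis; H2O mer, OH trans; H2O fac, OH cis.
Each arrangement has an internal mirror plane or centre of symmetry, so none is chiral.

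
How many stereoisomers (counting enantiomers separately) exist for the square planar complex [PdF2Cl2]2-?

A square has two trans pairs of vertices; adjacent vertices are cis.
Systematic placement gives 2 geometric isomers: F cis; F trans.
Each arrangement has an internal mirror plane or centre of symmetry, so none is chiral.

2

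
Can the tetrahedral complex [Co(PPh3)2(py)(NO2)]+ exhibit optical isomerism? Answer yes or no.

no

Only one geometric arrangement is possible.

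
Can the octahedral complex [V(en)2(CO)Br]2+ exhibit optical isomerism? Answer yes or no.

yes

An octahedron has six vertices in three trans pairs; every non-trans pair is cis.
Each en is bidentate and must span two cis positions.
Working through the distinct placements yields 2 geometric isomers: CO and Br mutually trans; CO and Br mutually cis (chiral).
One of these lacks any improper symmetry element and so occurs as an enantiomeric pair, giving 2 + 1 = 3 stereoisomers in total.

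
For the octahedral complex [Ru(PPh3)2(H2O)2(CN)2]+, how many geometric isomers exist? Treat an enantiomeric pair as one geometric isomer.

The six octahedral sites form three mutually perpendicular trans pairs.
Working through the distinct placements yields 5 geometric isomers: PPh3 trans, H2O trans, CN trans; PPh3 cis, H2O cis, CN trans; PPh3 trans, H2O cis, CN cis; PPh3 cis, H2O cis, CN cis (chiral); PPh3 cis, H2O trans, CN cis.

5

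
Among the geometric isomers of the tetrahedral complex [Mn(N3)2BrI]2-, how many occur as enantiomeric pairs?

All four vertices of a tetrahedron are equivalent and mutually adjacent, so cis/trans isomerism cannot arise.
Only one geometric arrangement is possible.

0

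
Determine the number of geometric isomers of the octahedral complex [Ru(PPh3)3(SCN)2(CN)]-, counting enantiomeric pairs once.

3

The six octahedral sites form three mutually perpendicular trans pairs.
There are 3 geometric isomers: PPh3 mer, SCN trans; PPh3 fac, SCN cis; PPh3 mer, SCN cis.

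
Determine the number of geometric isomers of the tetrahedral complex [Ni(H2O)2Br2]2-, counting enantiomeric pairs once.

1

All four vertices of a tetrahedron are equivalent and mutually adjacent, so cis/trans isomerism cannot arise.
Only one geometric arrangement is possible.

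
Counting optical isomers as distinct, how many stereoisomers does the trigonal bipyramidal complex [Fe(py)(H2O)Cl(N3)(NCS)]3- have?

Exhaustive case analysis gives 10 geometric isomers.
Of these, 10 lack any improper symmetry element and so occur as enantiomeric pairs, giving 10 + 10 = 20 stereoisomers in total.

20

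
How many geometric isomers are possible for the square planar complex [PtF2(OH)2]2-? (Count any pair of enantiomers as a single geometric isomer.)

2

There are 2 geometric isomers: F cis; F trans.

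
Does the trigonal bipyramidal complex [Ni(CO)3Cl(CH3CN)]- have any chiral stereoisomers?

no

In a trigonal bipyramid the two axial positions differ from the three equatorial ones.
The distinct arrangements are (4 in all): Cl equatorial, CH3CN axial; Cl axial, CH3CN axial; Cl equatorial, CH3CN equatorial; Cl axial, CH3CN equatorial.
Each arrangement has an internal mirror plane or centre of symmetry, so none is chiral.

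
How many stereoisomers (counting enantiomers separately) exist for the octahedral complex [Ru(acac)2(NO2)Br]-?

3

An octahedron has six vertices in three trans pairs; every non-trans pair is cis.
Each acac is bidentate and must span two cis positions.
The distinct arrangements are (2 in all): NO2 and Br mutually trans; NO2 and Br mutually cis (chiral).
One of these lacks any improper symmetry element and so occurs as an enantiomeric pair, giving 2 + 1 = 3 stereoisomers in total.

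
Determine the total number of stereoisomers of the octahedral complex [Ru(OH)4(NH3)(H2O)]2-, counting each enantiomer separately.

An octahedron has six vertices in three trans pairs; every non-trans pair is cis.
The distinct arrangements are (2 in all): NH3 and H2O mutually trans; NH3 and H2O mutually cis.
Each arrangement has an internal mirror plane or centre of symmetry, so none is chiral.

2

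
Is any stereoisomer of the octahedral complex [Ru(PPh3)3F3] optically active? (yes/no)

There are 2 geometric isomers: PPh3 mer; PPh3 fac.
Each arrangement has an internal mirror plane or centre of symmetry, so none is chiral.

no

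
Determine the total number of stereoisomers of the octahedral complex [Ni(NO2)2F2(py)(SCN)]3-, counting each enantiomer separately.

8

There are 6 geometric isomers: NO2 trans, F trans; NO2 cis, F trans; NO2 cis, F cis (3 arrangements, 2 chiral); NO2 trans, F cis.
Of these, 2 lack any improper symmetry element and so occur as enantiomeric pairs, giving 6 + 2 = 8 stereoisomers in total.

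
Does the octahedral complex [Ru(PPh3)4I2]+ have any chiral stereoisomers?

The six octahedral sites form three mutually perpendicular trans pairs.
There are 2 geometric isomers: I trans; I cis.
Each arrangement has an internal mirror plane or centre of symmetry, so none is chiral.

no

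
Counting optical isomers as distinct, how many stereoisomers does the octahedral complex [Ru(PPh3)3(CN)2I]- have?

3

The six octahedral sites form three mutually perpendicular trans pairs.
The distinct arrangements are (3 in all): PPh3 mer, CN trans; PPh3 mer, CN cis; PPh3 fac, CN cis.
Each arrangement has an internal mirror plane or centre of symmetry, so none is chiral.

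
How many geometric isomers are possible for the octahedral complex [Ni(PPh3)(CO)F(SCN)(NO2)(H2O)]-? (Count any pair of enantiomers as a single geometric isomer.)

15

An octahedron has six vertices in three trans pairs; every non-trans pair is cis.
Exhaustive case analysis gives 15 geometric isomers.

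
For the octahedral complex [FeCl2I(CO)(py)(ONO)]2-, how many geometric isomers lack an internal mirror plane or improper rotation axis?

The six octahedral sites form three mutually perpendicular trans pairs.
Systematic enumeration (placing each ligand type in turn and discarding arrangements equivalent by rotation or reflection) gives 9 geometric isomers.
Of these, 6 lack any improper symmetry element and so occur as enantiomeric pairs, giving 9 + 6 = 15 stereoisomers in total.

6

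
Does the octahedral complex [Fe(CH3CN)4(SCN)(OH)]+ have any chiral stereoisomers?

no

Working through the distinct placements yields 2 geometric isomers: SCN and OH mutually trans; SCN and OH mutually cis.
Each arrangement has an internal mirror plane or centre of symmetry, so none is chiral.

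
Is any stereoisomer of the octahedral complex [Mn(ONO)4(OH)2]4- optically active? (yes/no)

no

The six octahedral sites form three mutually perpendicular trans pairs.
The distinct arrangements are (2 in all): OH trans; OH cis.
Each arrangement has an internal mirror plane or centre of symmetry, so none is chiral.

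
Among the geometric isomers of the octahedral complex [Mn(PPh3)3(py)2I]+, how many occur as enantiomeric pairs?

The six octahedral sites form three mutually perpendicular trans pairs.
The distinct arrangements are (3 in all): PPh3 mer, py trans; PPh3 fac, py cis; PPh3 mer, py cis.
Each arrangement has an internal mirror plane or centre of symmetry, so none is chiral.

0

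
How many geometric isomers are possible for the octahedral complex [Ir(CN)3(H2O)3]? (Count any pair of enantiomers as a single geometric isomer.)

In an octahedral complex each vertex has one trans partner and four cis neighbours.
Systematic placement gives 2 geometric isomers: CN mer; CN fac.

2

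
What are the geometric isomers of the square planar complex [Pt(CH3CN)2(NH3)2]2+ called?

A square has two trans pairs of vertices; adjacent vertices are cis.
There are 2 geometric isomers: CH3CN cis; CH3CN trans.

cis and trans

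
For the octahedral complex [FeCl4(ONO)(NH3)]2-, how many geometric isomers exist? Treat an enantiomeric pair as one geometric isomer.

2

An octahedron has six vertices in three trans pairs; every non-trans pair is cis.
There are 2 geometric isomers: ONO and NH3 mutually trans; ONO and NH3 mutually cis.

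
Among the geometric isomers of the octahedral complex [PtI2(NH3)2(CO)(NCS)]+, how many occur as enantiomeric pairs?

2

An octahedron has six vertices in three trans pairs; every non-trans pair is cis.
Systematic placement gives 6 geometric isomers: I cis, NH3 trans; I cis, NH3 cis (3 arrangements, 2 chiral); I trans, NH3 trans; I trans, NH3 cis.
Of these, 2 lack any improper symmetry element and so occur as enantiomeric pairs, giving 6 + 2 = 8 stereoisomers in total.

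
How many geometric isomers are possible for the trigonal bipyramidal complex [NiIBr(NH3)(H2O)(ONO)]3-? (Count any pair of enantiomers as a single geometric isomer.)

10

In a trigonal bipyramid the two axial positions differ from the three equatorial ones.
Exhaustive case analysis gives 10 geometric isomers.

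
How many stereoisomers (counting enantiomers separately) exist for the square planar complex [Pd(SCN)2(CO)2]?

2

Systematic placement gives 2 geometric isomers: SCN cis; SCN trans.
Each arrangement has an internal mirror plane or centre of symmetry, so none is chiral.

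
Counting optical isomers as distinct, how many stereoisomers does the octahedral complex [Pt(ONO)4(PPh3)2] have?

An octahedron has six vertices in three trans pairs; every non-trans pair is cis.
Working through the distinct placements yields 2 geometric isomers: PPh3 trans; PPh3 cis.
Each arrangement has an internal mirror plane or centre of symmetry, so none is chiral.

2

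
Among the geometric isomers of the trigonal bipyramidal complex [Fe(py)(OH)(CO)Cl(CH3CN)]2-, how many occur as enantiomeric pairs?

10

A trigonal bipyramid has two axial and three equatorial sites, which are chemically inequivalent.
Exhaustive case analysis gives 10 geometric isomers.
Of these, 10 lack any improper symmetry element and so occur as enantiomeric pairs, giving 10 + 10 = 20 stereoisomers in total.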